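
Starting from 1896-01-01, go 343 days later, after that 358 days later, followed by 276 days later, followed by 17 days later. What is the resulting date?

September 21, 1898

Adding 343 days from January 1, 1896:
January has 31 days, so 31 − 1 = 30 days remain after January 1, 1896; 343 − 30 = 313 left.
February 1896 has 29 days (1896 is a leap year): 313 − 29 = 284 left.
March 1896 has 31 days: 284 − 31 = 253 left.
April 1896 has 30 days: 253 − 30 = 223 left.
May 1896 has 31 days: 223 − 31 = 192 left.
June 1896 has 30 days: 192 − 30 = 162 left.
July 1896 has 31 days: 162 − 31 = 131 left.
August 1896 has 31 days: 131 − 31 = 100 left.
September 1896 has 30 days: 100 − 30 = 70 left.
October 1896 has 31 days: 70 − 31 = 39 left.
November 1896 has 30 days: 39 − 30 = 9 left.
9 days into December 1896 → December 9, 1896.
Adding 358 days from December 9, 1896:
December has 31 days, so 31 − 9 = 22 days remain after December 9, 1896; 358 − 22 = 336 left.
January 1897 has 31 days: 336 − 31 = 305 left.
February 1897 has 28 days (1897 is not a leap year): 305 − 28 = 277 left.
March 1897 has 31 days: 277 − 31 = 246 left.
April 1897 has 30 days: 246 − 30 = 216 left.
May 1897 has 31 days: 216 − 31 = 185 left.
June 1897 has 30 days: 185 − 30 = 155 left.
July 1897 has 31 days: 155 − 31 = 124 left.
August 1897 has 31 days: 124 − 31 = 93 left.
September 1897 has 30 days: 93 − 30 = 63 left.
October 1897 has 31 days: 63 − 31 = 32 left.
November 1897 has 30 days: 32 − 30 = 2 left.
2 days into December 1897 → December 2, 1897.
Advancing 276 days from December 2, 1897:
December has 31 days, so 31 − 2 = 29 days remain after December 2, 1897; 276 − 29 = 247 left.
January 1898 has 31 days: 247 − 31 = 216 left.
February 1898 has 28 days (1898 is not a leap year): 216 − 28 = 188 left.
March 1898 has 31 days: 188 − 31 = 157 left.
April 1898 has 30 days: 157 − 30 = 127 left.
May 1898 has 31 days: 127 − 31 = 96 left.
June 1898 has 30 days: 96 − 30 = 66 left.
July 1898 has 31 days: 66 − 31 = 35 left.
August 1898 has 31 days: 35 − 31 = 4 left.
4 days into September 1898 → September 4, 1898.
Counting forward 17 days from September 4, 1898:
September has 30 days; 4 + 17 = 21, still in September.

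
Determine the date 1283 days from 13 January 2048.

July 19, 2051

Counting forward 1283 days from January 13, 2048.
January has 31 days, so 31 − 13 = 18 days remain after January 13, 2048; 1283 − 18 = 1265 left.
February 2048 has 29 days (2048 is a leap year): 1265 − 29 = 1236 left.
March 2048 has 31 days: 1236 − 31 = 1205 left.
April 2048 has 30 days: 1205 − 30 = 1175 left.
May 2048 has 31 days: 1175 − 31 = 1144 left.
June 2048 has 30 days: 1144 − 30 = 1114 left.
July 2048 has 31 days: 1114 − 31 = 1083 left.
August 2048 has 31 days: 1083 − 31 = 1052 left.
September 2048 has 30 days: 1052 − 30 = 1022 left.
October 2048 has 31 days: 1022 − 31 = 991 left.
November 2048 has 30 days: 991 − 30 = 961 left.
December 2048 has 31 days: 961 − 31 = 930 left.
January 2049 has 31 days: 930 − 31 = 899 left.
February 2049 has 28 days (2049 is not a leap year): 899 − 28 = 871 left.
March 2049 has 31 days: 871 − 31 = 840 left.
April 2049 has 30 days: 840 − 30 = 810 left.
May 2049 has 31 days: 810 − 31 = 779 left.
June 2049 has 30 days: 779 − 30 = 749 left.
July 2049 has 31 days: 749 − 31 = 718 left.
August 2049 has 31 days: 718 − 31 = 687 left.
September 2049 has 30 days: 687 − 30 = 657 left.
October 2049 has 31 days: 657 − 31 = 626 left.
November 2049 has 30 days: 626 − 30 = 596 left.
December 2049 has 31 days: 596 − 31 = 565 left.
January 2050 has 31 days: 565 − 31 = 534 left.
February 2050 has 28 days (2050 is not a leap year): 534 − 28 = 506 left.
March 2050 has 31 days: 506 − 31 = 475 left.
April 2050 has 30 days: 475 − 30 = 445 left.
May 2050 has 31 days: 445 − 31 = 414 left.
June 2050 has 30 days: 414 − 30 = 384 left.
July 2050 has 31 days: 384 − 31 = 353 left.
August 2050 has 31 days: 353 − 31 = 322 left.
September 2050 has 30 days: 322 − 30 = 292 left.
October 2050 has 31 days: 292 − 31 = 261 left.
November 2050 has 30 days: 261 − 30 = 231 left.
December 2050 has 31 days: 231 − 31 = 200 left.
January 2051 has 31 days: 200 − 31 = 169 left.
February 2051 has 28 days (2051 is not a leap year): 169 − 28 = 141 left.
March 2051 has 31 days: 141 − 31 = 110 left.
April 2051 has 30 days: 110 − 30 = 80 left.
May 2051 has 31 days: 80 − 31 = 49 left.
June 2051 has 30 days: 49 − 30 = 19 left.
19 days into July 2051 → July 19, 2051.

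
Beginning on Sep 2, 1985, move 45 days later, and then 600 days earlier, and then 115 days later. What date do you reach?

June 19, 1984

Adding 45 days from September 2, 1985:
September has 30 days, so 30 − 2 = 28 days remain after September 2, 1985; 45 − 28 = 17 left.
17 days into October 1985 → October 17, 1985.
Counting back 600 days from October 17, 1985:
Going back 17 days from October 17, 1985 reaches the end of the previous month; 600 − 17 = 583 left.
September 1985 has 30 days: 583 − 30 = 553 left.
August 1985 has 31 days: 553 − 31 = 522 left.
July 1985 has 31 days: 522 − 31 = 491 left.
June 1985 has 30 days: 491 − 30 = 461 left.
May 1985 has 31 days: 461 − 31 = 430 left.
April 1985 has 30 days: 430 − 30 = 400 left.
March 1985 has 31 days: 400 − 31 = 369 left.
February 1985 has 28 days (1985 is not a leap year): 369 − 28 = 341 left.
January 1985 has 31 days: 341 − 31 = 310 left.
December 1984 has 31 days: 310 − 31 = 279 left.
November 1984 has 30 days: 279 − 30 = 249 left.
October 1984 has 31 days: 249 − 31 = 218 left.
September 1984 has 30 days: 218 − 30 = 188 left.
August 1984 has 31 days: 188 − 31 = 157 left.
July 1984 has 31 days: 157 − 31 = 126 left.
June 1984 has 30 days: 126 − 30 = 96 left.
May 1984 has 31 days: 96 − 31 = 65 left.
April 1984 has 30 days: 65 − 30 = 35 left.
March 1984 has 31 days: 35 − 31 = 4 left.
February 1984 has 29 days; 29 − 4 = 25 → February 25, 1984.
Adding 115 days from February 25, 1984:
February has 29 days, so 29 − 25 = 4 days remain after February 25, 1984; 115 − 4 = 111 left.
March 1984 has 31 days: 111 − 31 = 80 left.
April 1984 has 30 days: 80 − 30 = 50 left.
May 1984 has 31 days: 50 − 31 = 19 left.
19 days into June 1984 → June 19, 1984.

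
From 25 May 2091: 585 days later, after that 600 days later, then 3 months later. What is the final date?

Counting forward 585 days from May 25, 2091:
May has 31 days, so 31 − 25 = 6 days remain after May 25, 2091; 585 − 6 = 579 left.
June 2091 has 30 days: 579 − 30 = 549 left.
July 2091 has 31 days: 549 − 31 = 518 left.
August 2091 has 31 days: 518 − 31 = 487 left.
September 2091 has 30 days: 487 − 30 = 457 left.
October 2091 has 31 days: 457 − 31 = 426 left.
November 2091 has 30 days: 426 − 30 = 396 left.
December 2091 has 31 days: 396 − 31 = 365 left.
January 2092 has 31 days: 365 − 31 = 334 left.
February 2092 has 29 days (2092 is a leap year): 334 − 29 = 305 left.
March 2092 has 31 days: 305 − 31 = 274 left.
April 2092 has 30 days: 274 − 30 = 244 left.
May 2092 has 31 days: 244 − 31 = 213 left.
June 2092 has 30 days: 213 − 30 = 183 left.
July 2092 has 31 days: 183 − 31 = 152 left.
August 2092 has 31 days: 152 − 31 = 121 left.
September 2092 has 30 days: 121 − 30 = 91 left.
October 2092 has 31 days: 91 − 31 = 60 left.
November 2092 has 30 days: 60 − 30 = 30 left.
30 days into December 2092 → December 30, 2092.
Counting forward 600 days from December 30, 2092:
December has 31 days, so 31 − 30 = 1 day remains after December 30, 2092; 600 − 1 = 599 left.
January 2093 has 31 days: 599 − 31 = 568 left.
February 2093 has 28 days (2093 is not a leap year): 568 − 28 = 540 left.
March 2093 has 31 days: 540 − 31 = 509 left.
April 2093 has 30 days: 509 − 30 = 479 left.
May 2093 has 31 days: 479 − 31 = 448 left.
June 2093 has 30 days: 448 − 30 = 418 left.
July 2093 has 31 days: 418 − 31 = 387 left.
August 2093 has 31 days: 387 − 31 = 356 left.
September 2093 has 30 days: 356 − 30 = 326 left.
October 2093 has 31 days: 326 − 31 = 295 left.
November 2093 has 30 days: 295 − 30 = 265 left.
December 2093 has 31 days: 265 − 31 = 234 left.
January 2094 has 31 days: 234 − 31 = 203 left.
February 2094 has 28 days (2094 is not a leap year): 203 − 28 = 175 left.
March 2094 has 31 days: 175 − 31 = 144 left.
April 2094 has 30 days: 144 − 30 = 114 left.
May 2094 has 31 days: 114 − 31 = 83 left.
June 2094 has 30 days: 83 − 30 = 53 left.
July 2094 has 31 days: 53 − 31 = 22 left.
22 days into August 2094 → August 22, 2094.
Adding 3 months from August 22, 2094:
month 8 + 3 = 11 → November 2094.
Day 22 is valid in November, giving November 22, 2094.

November 22, 2094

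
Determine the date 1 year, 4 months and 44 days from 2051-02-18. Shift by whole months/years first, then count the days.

August 1, 2052

Counting forward 1 year, 4 months and 44 days from February 18, 2051: first the month/year part, then the days.
+1 year → 2052; month 2 + 4 = 6 → June 2052.
Day 18 is valid in June, giving June 18, 2052.
Now add 44 days from June 18, 2052.
June has 30 days, so 30 − 18 = 12 days remain after June 18, 2052; 44 − 12 = 32 left.
July 2052 has 31 days: 32 − 31 = 1 left.
1 day into August 2052 → August 1, 2052.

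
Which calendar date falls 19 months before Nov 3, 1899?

Subtracting 19 months from November 3, 1899.
month 11 − 19 = -8, which is month 4 of year 1898 → April 1898.
Day 3 is valid in April, giving April 3, 1898.

April 3, 1898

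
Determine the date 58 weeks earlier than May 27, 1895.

April 16, 1894

Going back 58 weeks = 406 days from May 27, 1895.
Going back 27 days from May 27, 1895 reaches the end of the previous month; 406 − 27 = 379 left.
April 1895 has 30 days: 379 − 30 = 349 left.
March 1895 has 31 days: 349 − 31 = 318 left.
February 1895 has 28 days (1895 is not a leap year): 318 − 28 = 290 left.
January 1895 has 31 days: 290 − 31 = 259 left.
December 1894 has 31 days: 259 − 31 = 228 left.
November 1894 has 30 days: 228 − 30 = 198 left.
October 1894 has 31 days: 198 − 31 = 167 left.
September 1894 has 30 days: 167 − 30 = 137 left.
August 1894 has 31 days: 137 − 31 = 106 left.
July 1894 has 31 days: 106 − 31 = 75 left.
June 1894 has 30 days: 75 − 30 = 45 left.
May 1894 has 31 days: 45 − 31 = 14 left.
April 1894 has 30 days; 30 − 14 = 16 → April 16, 1894.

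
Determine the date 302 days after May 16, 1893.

Adding 302 days from May 16, 1893.
May has 31 days, so 31 − 16 = 15 days remain after May 16, 1893; 302 − 15 = 287 left.
June 1893 has 30 days: 287 − 30 = 257 left.
July 1893 has 31 days: 257 − 31 = 226 left.
August 1893 has 31 days: 226 − 31 = 195 left.
September 1893 has 30 days: 195 − 30 = 165 left.
October 1893 has 31 days: 165 − 31 = 134 left.
November 1893 has 30 days: 134 − 30 = 104 left.
December 1893 has 31 days: 104 − 31 = 73 left.
January 1894 has 31 days: 73 − 31 = 42 left.
February 1894 has 28 days (1894 is not a leap year): 42 − 28 = 14 left.
14 days into March 1894 → March 14, 1894.

March 14, 1894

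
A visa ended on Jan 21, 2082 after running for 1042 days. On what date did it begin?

Subtracting 1042 days from January 21, 2082.
Going back 21 days from January 21, 2082 reaches the end of the previous month; 1042 − 21 = 1021 left.
December 2081 has 31 days: 1021 − 31 = 990 left.
November 2081 has 30 days: 990 − 30 = 960 left.
October 2081 has 31 days: 960 − 31 = 929 left.
September 2081 has 30 days: 929 − 30 = 899 left.
August 2081 has 31 days: 899 − 31 = 868 left.
July 2081 has 31 days: 868 − 31 = 837 left.
June 2081 has 30 days: 837 − 30 = 807 left.
May 2081 has 31 days: 807 − 31 = 776 left.
April 2081 has 30 days: 776 − 30 = 746 left.
March 2081 has 31 days: 746 − 31 = 715 left.
February 2081 has 28 days (2081 is not a leap year): 715 − 28 = 687 left.
January 2081 has 31 days: 687 − 31 = 656 left.
December 2080 has 31 days: 656 − 31 = 625 left.
November 2080 has 30 days: 625 − 30 = 595 left.
October 2080 has 31 days: 595 − 31 = 564 left.
September 2080 has 30 days: 564 − 30 = 534 left.
August 2080 has 31 days: 534 − 31 = 503 left.
July 2080 has 31 days: 503 − 31 = 472 left.
June 2080 has 30 days: 472 − 30 = 442 left.
May 2080 has 31 days: 442 − 31 = 411 left.
April 2080 has 30 days: 411 − 30 = 381 left.
March 2080 has 31 days: 381 − 31 = 350 left.
February 2080 has 29 days (2080 is a leap year): 350 − 29 = 321 left.
January 2080 has 31 days: 321 − 31 = 290 left.
December 2079 has 31 days: 290 − 31 = 259 left.
November 2079 has 30 days: 259 − 30 = 229 left.
October 2079 has 31 days: 229 − 31 = 198 left.
September 2079 has 30 days: 198 − 30 = 168 left.
August 2079 has 31 days: 168 − 31 = 137 left.
July 2079 has 31 days: 137 − 31 = 106 left.
June 2079 has 30 days: 106 − 30 = 76 left.
May 2079 has 31 days: 76 − 31 = 45 left.
April 2079 has 30 days: 45 − 30 = 15 left.
March 2079 has 31 days; 31 − 15 = 16 → March 16, 2079.

March 16, 2079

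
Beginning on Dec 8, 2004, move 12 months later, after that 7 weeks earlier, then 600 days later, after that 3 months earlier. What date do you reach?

Advancing 12 months from December 8, 2004:
month 12 + 12 = 24, which is month 12 of year 2005 → December 2005.
Day 8 is valid in December, giving December 8, 2005.
Subtracting 7 weeks (= 49 days) from December 8, 2005:
Going back 8 days from December 8, 2005 reaches the end of the previous month; 49 − 8 = 41 left.
November 2005 has 30 days: 41 − 30 = 11 left.
October 2005 has 31 days; 31 − 11 = 20 → October 20, 2005.
Advancing 600 days from October 20, 2005:
October has 31 days, so 31 − 20 = 11 days remain after October 20, 2005; 600 − 11 = 589 left.
November 2005 has 30 days: 589 − 30 = 559 left.
December 2005 has 31 days: 559 − 31 = 528 left.
January 2006 has 31 days: 528 − 31 = 497 left.
February 2006 has 28 days (2006 is not a leap year): 497 − 28 = 469 left.
March 2006 has 31 days: 469 − 31 = 438 left.
April 2006 has 30 days: 438 − 30 = 408 left.
May 2006 has 31 days: 408 − 31 = 377 left.
June 2006 has 30 days: 377 − 30 = 347 left.
July 2006 has 31 days: 347 − 31 = 316 left.
August 2006 has 31 days: 316 − 31 = 285 left.
September 2006 has 30 days: 285 − 30 = 255 left.
October 2006 has 31 days: 255 − 31 = 224 left.
November 2006 has 30 days: 224 − 30 = 194 left.
December 2006 has 31 days: 194 − 31 = 163 left.
January 2007 has 31 days: 163 − 31 = 132 left.
February 2007 has 28 days (2007 is not a leap year): 132 − 28 = 104 left.
March 2007 has 31 days: 104 − 31 = 73 left.
April 2007 has 30 days: 73 − 30 = 43 left.
May 2007 has 31 days: 43 − 31 = 12 left.
12 days into June 2007 → June 12, 2007.
Counting back 3 months from June 12, 2007:
month 6 − 3 = 3 → March 2007.
Day 12 is valid in March, giving March 12, 2007.

March 12, 2007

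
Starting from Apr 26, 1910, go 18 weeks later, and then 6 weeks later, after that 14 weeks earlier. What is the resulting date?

July 5, 1910

Adding 18 weeks (= 126 days) from April 26, 1910:
April has 30 days, so 30 − 26 = 4 days remain after April 26, 1910; 126 − 4 = 122 left.
May 1910 has 31 days: 122 − 31 = 91 left.
June 1910 has 30 days: 91 − 30 = 61 left.
July 1910 has 31 days: 61 − 31 = 30 left.
30 days into August 1910 → August 30, 1910.
Counting forward 6 weeks (= 42 days) from August 30, 1910:
August has 31 days, so 31 − 30 = 1 day remains after August 30, 1910; 42 − 1 = 41 left.
September 1910 has 30 days: 41 − 30 = 11 left.
11 days into October 1910 → October 11, 1910.
Counting back 14 weeks (= 98 days) from October 11, 1910:
Going back 11 days from October 11, 1910 reaches the end of the previous month; 98 − 11 = 87 left.
September 1910 has 30 days: 87 − 30 = 57 left.
August 1910 has 31 days: 57 − 31 = 26 left.
July 1910 has 31 days; 31 − 26 = 5 → July 5, 1910.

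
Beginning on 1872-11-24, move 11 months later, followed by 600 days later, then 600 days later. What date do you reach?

February 5, 1877

Advancing 11 months from November 24, 1872:
month 11 + 11 = 22, which is month 10 of year 1873 → October 1873.
Day 24 is valid in October, giving October 24, 1873.
Counting forward 600 days from October 24, 1873:
October has 31 days, so 31 − 24 = 7 days remain after October 24, 1873; 600 − 7 = 593 left.
November 1873 has 30 days: 593 − 30 = 563 left.
December 1873 has 31 days: 563 − 31 = 532 left.
January 1874 has 31 days: 532 − 31 = 501 left.
February 1874 has 28 days (1874 is not a leap year): 501 − 28 = 473 left.
March 1874 has 31 days: 473 − 31 = 442 left.
April 1874 has 30 days: 442 − 30 = 412 left.
May 1874 has 31 days: 412 − 31 = 381 left.
June 1874 has 30 days: 381 − 30 = 351 left.
July 1874 has 31 days: 351 − 31 = 320 left.
August 1874 has 31 days: 320 − 31 = 289 left.
September 1874 has 30 days: 289 − 30 = 259 left.
October 1874 has 31 days: 259 − 31 = 228 left.
November 1874 has 30 days: 228 − 30 = 198 left.
December 1874 has 31 days: 198 − 31 = 167 left.
January 1875 has 31 days: 167 − 31 = 136 left.
February 1875 has 28 days (1875 is not a leap year): 136 − 28 = 108 left.
March 1875 has 31 days: 108 − 31 = 77 left.
April 1875 has 30 days: 77 − 30 = 47 left.
May 1875 has 31 days: 47 − 31 = 16 left.
16 days into June 1875 → June 16, 1875.
Advancing 600 days from June 16, 1875:
June has 30 days, so 30 − 16 = 14 days remain after June 16, 1875; 600 − 14 = 586 left.
July 1875 has 31 days: 586 − 31 = 555 left.
August 1875 has 31 days: 555 − 31 = 524 left.
September 1875 has 30 days: 524 − 30 = 494 left.
October 1875 has 31 days: 494 − 31 = 463 left.
November 1875 has 30 days: 463 − 30 = 433 left.
December 1875 has 31 days: 433 − 31 = 402 left.
January 1876 has 31 days: 402 − 31 = 371 left.
February 1876 has 29 days (1876 is a leap year): 371 − 29 = 342 left.
March 1876 has 31 days: 342 − 31 = 311 left.
April 1876 has 30 days: 311 − 30 = 281 left.
May 1876 has 31 days: 281 − 31 = 250 left.
June 1876 has 30 days: 250 − 30 = 220 left.
July 1876 has 31 days: 220 − 31 = 189 left.
August 1876 has 31 days: 189 − 31 = 158 left.
September 1876 has 30 days: 158 − 30 = 128 left.
October 1876 has 31 days: 128 − 31 = 97 left.
November 1876 has 30 days: 97 − 30 = 67 left.
December 1876 has 31 days: 67 − 31 = 36 left.
January 1877 has 31 days: 36 − 31 = 5 left.
5 days into February 1877 → February 5, 1877.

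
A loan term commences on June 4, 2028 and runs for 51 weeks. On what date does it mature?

Adding 51 weeks = 357 days from June 4, 2028.
June has 30 days, so 30 − 4 = 26 days remain after June 4, 2028; 357 − 26 = 331 left.
July 2028 has 31 days: 331 − 31 = 300 left.
August 2028 has 31 days: 300 − 31 = 269 left.
September 2028 has 30 days: 269 − 30 = 239 left.
October 2028 has 31 days: 239 − 31 = 208 left.
November 2028 has 30 days: 208 − 30 = 178 left.
December 2028 has 31 days: 178 − 31 = 147 left.
January 2029 has 31 days: 147 − 31 = 116 left.
February 2029 has 28 days (2029 is not a leap year): 116 − 28 = 88 left.
March 2029 has 31 days: 88 − 31 = 57 left.
April 2029 has 30 days: 57 − 30 = 27 left.
27 days into May 2029 → May 27, 2029.

May 27, 2029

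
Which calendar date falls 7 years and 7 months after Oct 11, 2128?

Advancing 7 years and 7 months from October 11, 2128.
+7 years → 2135; month 10 + 7 = 17, which is month 5 of year 2136 → May 2136.
Day 11 is valid in May, giving May 11, 2136.

May 11, 2136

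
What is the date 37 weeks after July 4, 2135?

Advancing 37 weeks = 259 days from July 4, 2135.
July has 31 days, so 31 − 4 = 27 days remain after July 4, 2135; 259 − 27 = 232 left.
August 2135 has 31 days: 232 − 31 = 201 left.
September 2135 has 30 days: 201 − 30 = 171 left.
October 2135 has 31 days: 171 − 31 = 140 left.
November 2135 has 30 days: 140 − 30 = 110 left.
December 2135 has 31 days: 110 − 31 = 79 left.
January 2136 has 31 days: 79 − 31 = 48 left.
February 2136 has 29 days (2136 is a leap year): 48 − 29 = 19 left.
19 days into March 2136 → March 19, 2136.

March 19, 2136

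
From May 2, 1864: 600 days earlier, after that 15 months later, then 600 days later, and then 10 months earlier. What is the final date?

Going back 600 days from May 2, 1864:
Going back 2 days from May 2, 1864 reaches the end of the previous month; 600 − 2 = 598 left.
April 1864 has 30 days: 598 − 30 = 568 left.
March 1864 has 31 days: 568 − 31 = 537 left.
February 1864 has 29 days (1864 is a leap year): 537 − 29 = 508 left.
January 1864 has 31 days: 508 − 31 = 477 left.
December 1863 has 31 days: 477 − 31 = 446 left.
November 1863 has 30 days: 446 − 30 = 416 left.
October 1863 has 31 days: 416 − 31 = 385 left.
September 1863 has 30 days: 385 − 30 = 355 left.
August 1863 has 31 days: 355 − 31 = 324 left.
July 1863 has 31 days: 324 − 31 = 293 left.
June 1863 has 30 days: 293 − 30 = 263 left.
May 1863 has 31 days: 263 − 31 = 232 left.
April 1863 has 30 days: 232 − 30 = 202 left.
March 1863 has 31 days: 202 − 31 = 171 left.
February 1863 has 28 days (1863 is not a leap year): 171 − 28 = 143 left.
January 1863 has 31 days: 143 − 31 = 112 left.
December 1862 has 31 days: 112 − 31 = 81 left.
November 1862 has 30 days: 81 − 30 = 51 left.
October 1862 has 31 days: 51 − 31 = 20 left.
September 1862 has 30 days; 30 − 20 = 10 → September 10, 1862.
Adding 15 months from September 10, 1862:
month 9 + 15 = 24, which is month 12 of year 1863 → December 1863.
Day 10 is valid in December, giving December 10, 1863.
Counting forward 600 days from December 10, 1863:
December has 31 days, so 31 − 10 = 21 days remain after December 10, 1863; 600 − 21 = 579 left.
January 1864 has 31 days: 579 − 31 = 548 left.
February 1864 has 29 days (1864 is a leap year): 548 − 29 = 519 left.
March 1864 has 31 days: 519 − 31 = 488 left.
April 1864 has 30 days: 488 − 30 = 458 left.
May 1864 has 31 days: 458 − 31 = 427 left.
June 1864 has 30 days: 427 − 30 = 397 left.
July 1864 has 31 days: 397 − 31 = 366 left.
August 1864 has 31 days: 366 − 31 = 335 left.
September 1864 has 30 days: 335 − 30 = 305 left.
October 1864 has 31 days: 305 − 31 = 274 left.
November 1864 has 30 days: 274 − 30 = 244 left.
December 1864 has 31 days: 244 − 31 = 213 left.
January 1865 has 31 days: 213 − 31 = 182 left.
February 1865 has 28 days (1865 is not a leap year): 182 − 28 = 154 left.
March 1865 has 31 days: 154 − 31 = 123 left.
April 1865 has 30 days: 123 − 30 = 93 left.
May 1865 has 31 days: 93 − 31 = 62 left.
June 1865 has 30 days: 62 − 30 = 32 left.
July 1865 has 31 days: 32 − 31 = 1 left.
1 day into August 1865 → August 1, 1865.
Going back 10 months from August 1, 1865:
month 8 − 10 = -2, which is month 10 of year 1864 → October 1864.
Day 1 is valid in October, giving October 1, 1864.

October 1, 1864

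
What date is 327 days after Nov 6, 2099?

Adding 327 days from November 6, 2099.
November has 30 days, so 30 − 6 = 24 days remain after November 6, 2099; 327 − 24 = 303 left.
December 2099 has 31 days: 303 − 31 = 272 left.
January 2100 has 31 days: 272 − 31 = 241 left.
February 2100 has 28 days (2100 is not a leap year (divisible by 100 but not 400)): 241 − 28 = 213 left.
March 2100 has 31 days: 213 − 31 = 182 left.
April 2100 has 30 days: 182 − 30 = 152 left.
May 2100 has 31 days: 152 − 31 = 121 left.
June 2100 has 30 days: 121 − 30 = 91 left.
July 2100 has 31 days: 91 − 31 = 60 left.
August 2100 has 31 days: 60 − 31 = 29 left.
29 days into September 2100 → September 29, 2100.

September 29, 2100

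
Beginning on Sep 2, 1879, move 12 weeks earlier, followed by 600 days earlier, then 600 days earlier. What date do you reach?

Subtracting 12 weeks (= 84 days) from September 2, 1879:
Going back 2 days from September 2, 1879 reaches the end of the previous month; 84 − 2 = 82 left.
August 1879 has 31 days: 82 − 31 = 51 left.
July 1879 has 31 days: 51 − 31 = 20 left.
June 1879 has 30 days; 30 − 20 = 10 → June 10, 1879.
Going back 600 days from June 10, 1879:
Going back 10 days from June 10, 1879 reaches the end of the previous month; 600 − 10 = 590 left.
May 1879 has 31 days: 590 − 31 = 559 left.
April 1879 has 30 days: 559 − 30 = 529 left.
March 1879 has 31 days: 529 − 31 = 498 left.
February 1879 has 28 days (1879 is not a leap year): 498 − 28 = 470 left.
January 1879 has 31 days: 470 − 31 = 439 left.
December 1878 has 31 days: 439 − 31 = 408 left.
November 1878 has 30 days: 408 − 30 = 378 left.
October 1878 has 31 days: 378 − 31 = 347 left.
September 1878 has 30 days: 347 − 30 = 317 left.
August 1878 has 31 days: 317 − 31 = 286 left.
July 1878 has 31 days: 286 − 31 = 255 left.
June 1878 has 30 days: 255 − 30 = 225 left.
May 1878 has 31 days: 225 − 31 = 194 left.
April 1878 has 30 days: 194 − 30 = 164 left.
March 1878 has 31 days: 164 − 31 = 133 left.
February 1878 has 28 days (1878 is not a leap year): 133 − 28 = 105 left.
January 1878 has 31 days: 105 − 31 = 74 left.
December 1877 has 31 days: 74 − 31 = 43 left.
November 1877 has 30 days: 43 − 30 = 13 left.
October 1877 has 31 days; 31 − 13 = 18 → October 18, 1877.
Counting back 600 days from October 18, 1877:
Going back 18 days from October 18, 1877 reaches the end of the previous month; 600 − 18 = 582 left.
September 1877 has 30 days: 582 − 30 = 552 left.
August 1877 has 31 days: 552 − 31 = 521 left.
July 1877 has 31 days: 521 − 31 = 490 left.
June 1877 has 30 days: 490 − 30 = 460 left.
May 1877 has 31 days: 460 − 31 = 429 left.
April 1877 has 30 days: 429 − 30 = 399 left.
March 1877 has 31 days: 399 − 31 = 368 left.
February 1877 has 28 days (1877 is not a leap year): 368 − 28 = 340 left.
January 1877 has 31 days: 340 − 31 = 309 left.
December 1876 has 31 days: 309 − 31 = 278 left.
November 1876 has 30 days: 278 − 30 = 248 left.
October 1876 has 31 days: 248 − 31 = 217 left.
September 1876 has 30 days: 217 − 30 = 187 left.
August 1876 has 31 days: 187 − 31 = 156 left.
July 1876 has 31 days: 156 − 31 = 125 left.
June 1876 has 30 days: 125 − 30 = 95 left.
May 1876 has 31 days: 95 − 31 = 64 left.
April 1876 has 30 days: 64 − 30 = 34 left.
March 1876 has 31 days: 34 − 31 = 3 left.
February 1876 has 29 days; 29 − 3 = 26 → February 26, 1876.

February 26, 1876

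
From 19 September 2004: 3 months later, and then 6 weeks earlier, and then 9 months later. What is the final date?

Adding 3 months from September 19, 2004:
month 9 + 3 = 12 → December 2004.
Day 19 is valid in December, giving December 19, 2004.
Subtracting 6 weeks (= 42 days) from December 19, 2004:
Going back 19 days from December 19, 2004 reaches the end of the previous month; 42 − 19 = 23 left.
November 2004 has 30 days; 30 − 23 = 7 → November 7, 2004.
Counting forward 9 months from November 7, 2004:
month 11 + 9 = 20, which is month 8 of year 2005 → August 2005.
Day 7 is valid in August, giving August 7, 2005.

August 7, 2005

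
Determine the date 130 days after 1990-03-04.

July 12, 1990

Adding 130 days from March 4, 1990.
March has 31 days, so 31 − 4 = 27 days remain after March 4, 1990; 130 − 27 = 103 left.
April 1990 has 30 days: 103 − 30 = 73 left.
May 1990 has 31 days: 73 − 31 = 42 left.
June 1990 has 30 days: 42 − 30 = 12 left.
12 days into July 1990 → July 12, 1990.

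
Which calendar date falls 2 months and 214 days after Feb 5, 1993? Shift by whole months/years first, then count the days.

Adding 2 months and 214 days from February 5, 1993: first the month/year part, then the days.
month 2 + 2 = 4 → April 1993.
Day 5 is valid in April, giving April 5, 1993.
Now add 214 days from April 5, 1993.
April has 30 days, so 30 − 5 = 25 days remain after April 5, 1993; 214 − 25 = 189 left.
May 1993 has 31 days: 189 − 31 = 158 left.
June 1993 has 30 days: 158 − 30 = 128 left.
July 1993 has 31 days: 128 − 31 = 97 left.
August 1993 has 31 days: 97 − 31 = 66 left.
September 1993 has 30 days: 66 − 30 = 36 left.
October 1993 has 31 days: 36 − 31 = 5 left.
5 days into November 1993 → November 5, 1993.

November 5, 1993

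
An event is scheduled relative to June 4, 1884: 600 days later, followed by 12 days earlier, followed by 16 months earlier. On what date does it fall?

Counting forward 600 days from June 4, 1884:
June has 30 days, so 30 − 4 = 26 days remain after June 4, 1884; 600 − 26 = 574 left.
July 1884 has 31 days: 574 − 31 = 543 left.
August 1884 has 31 days: 543 − 31 = 512 left.
September 1884 has 30 days: 512 − 30 = 482 left.
October 1884 has 31 days: 482 − 31 = 451 left.
November 1884 has 30 days: 451 − 30 = 421 left.
December 1884 has 31 days: 421 − 31 = 390 left.
January 1885 has 31 days: 390 − 31 = 359 left.
February 1885 has 28 days (1885 is not a leap year): 359 − 28 = 331 left.
March 1885 has 31 days: 331 − 31 = 300 left.
April 1885 has 30 days: 300 − 30 = 270 left.
May 1885 has 31 days: 270 − 31 = 239 left.
June 1885 has 30 days: 239 − 30 = 209 left.
July 1885 has 31 days: 209 − 31 = 178 left.
August 1885 has 31 days: 178 − 31 = 147 left.
September 1885 has 30 days: 147 − 30 = 117 left.
October 1885 has 31 days: 117 − 31 = 86 left.
November 1885 has 30 days: 86 − 30 = 56 left.
December 1885 has 31 days: 56 − 31 = 25 left.
25 days into January 1886 → January 25, 1886.
Counting back 12 days from January 25, 1886:
25 − 12 = 13, still in January 1886.
Subtracting 16 months from January 13, 1886:
month 1 − 16 = -15, which is month 9 of year 1884 → September 1884.
Day 13 is valid in September, giving September 13, 1884.

September 13, 1884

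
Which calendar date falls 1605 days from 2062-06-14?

November 5, 2066

Counting forward 1605 days from June 14, 2062.
June has 30 days, so 30 − 14 = 16 days remain after June 14, 2062; 1605 − 16 = 1589 left.
July 2062 has 31 days: 1589 − 31 = 1558 left.
August 2062 has 31 days: 1558 − 31 = 1527 left.
September 2062 has 30 days: 1527 − 30 = 1497 left.
October 2062 has 31 days: 1497 − 31 = 1466 left.
November 2062 has 30 days: 1466 − 30 = 1436 left.
December 2062 has 31 days: 1436 − 31 = 1405 left.
January 2063 has 31 days: 1405 − 31 = 1374 left.
February 2063 has 28 days (2063 is not a leap year): 1374 − 28 = 1346 left.
March 2063 has 31 days: 1346 − 31 = 1315 left.
April 2063 has 30 days: 1315 − 30 = 1285 left.
May 2063 has 31 days: 1285 − 31 = 1254 left.
June 2063 has 30 days: 1254 − 30 = 1224 left.
July 2063 has 31 days: 1224 − 31 = 1193 left.
August 2063 has 31 days: 1193 − 31 = 1162 left.
September 2063 has 30 days: 1162 − 30 = 1132 left.
October 2063 has 31 days: 1132 − 31 = 1101 left.
November 2063 has 30 days: 1101 − 30 = 1071 left.
December 2063 has 31 days: 1071 − 31 = 1040 left.
January 2064 has 31 days: 1040 − 31 = 1009 left.
February 2064 has 29 days (2064 is a leap year): 1009 − 29 = 980 left.
March 2064 has 31 days: 980 − 31 = 949 left.
April 2064 has 30 days: 949 − 30 = 919 left.
May 2064 has 31 days: 919 − 31 = 888 left.
June 2064 has 30 days: 888 − 30 = 858 left.
July 2064 has 31 days: 858 − 31 = 827 left.
August 2064 has 31 days: 827 − 31 = 796 left.
September 2064 has 30 days: 796 − 30 = 766 left.
October 2064 has 31 days: 766 − 31 = 735 left.
November 2064 has 30 days: 735 − 30 = 705 left.
December 2064 has 31 days: 705 − 31 = 674 left.
January 2065 has 31 days: 674 − 31 = 643 left.
February 2065 has 28 days (2065 is not a leap year): 643 − 28 = 615 left.
March 2065 has 31 days: 615 − 31 = 584 left.
April 2065 has 30 days: 584 − 30 = 554 left.
May 2065 has 31 days: 554 − 31 = 523 left.
June 2065 has 30 days: 523 − 30 = 493 left.
July 2065 has 31 days: 493 − 31 = 462 left.
August 2065 has 31 days: 462 − 31 = 431 left.
September 2065 has 30 days: 431 − 30 = 401 left.
October 2065 has 31 days: 401 − 31 = 370 left.
November 2065 has 30 days: 370 − 30 = 340 left.
December 2065 has 31 days: 340 − 31 = 309 left.
January 2066 has 31 days: 309 − 31 = 278 left.
February 2066 has 28 days (2066 is not a leap year): 278 − 28 = 250 left.
March 2066 has 31 days: 250 − 31 = 219 left.
April 2066 has 30 days: 219 − 30 = 189 left.
May 2066 has 31 days: 189 − 31 = 158 left.
June 2066 has 30 days: 158 − 30 = 128 left.
July 2066 has 31 days: 128 − 31 = 97 left.
August 2066 has 31 days: 97 − 31 = 66 left.
September 2066 has 30 days: 66 − 30 = 36 left.
October 2066 has 31 days: 36 − 31 = 5 left.
5 days into November 2066 → November 5, 2066.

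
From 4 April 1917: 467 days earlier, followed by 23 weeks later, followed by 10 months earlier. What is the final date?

August 2, 1915

Counting back 467 days from April 4, 1917:
Going back 4 days from April 4, 1917 reaches the end of the previous month; 467 − 4 = 463 left.
March 1917 has 31 days: 463 − 31 = 432 left.
February 1917 has 28 days (1917 is not a leap year): 432 − 28 = 404 left.
January 1917 has 31 days: 404 − 31 = 373 left.
December 1916 has 31 days: 373 − 31 = 342 left.
November 1916 has 30 days: 342 − 30 = 312 left.
October 1916 has 31 days: 312 − 31 = 281 left.
September 1916 has 30 days: 281 − 30 = 251 left.
August 1916 has 31 days: 251 − 31 = 220 left.
July 1916 has 31 days: 220 − 31 = 189 left.
June 1916 has 30 days: 189 − 30 = 159 left.
May 1916 has 31 days: 159 − 31 = 128 left.
April 1916 has 30 days: 128 − 30 = 98 left.
March 1916 has 31 days: 98 − 31 = 67 left.
February 1916 has 29 days (1916 is a leap year): 67 − 29 = 38 left.
January 1916 has 31 days: 38 − 31 = 7 left.
December 1915 has 31 days; 31 − 7 = 24 → December 24, 1915.
Advancing 23 weeks (= 161 days) from December 24, 1915:
December has 31 days, so 31 − 24 = 7 days remain after December 24, 1915; 161 − 7 = 154 left.
January 1916 has 31 days: 154 − 31 = 123 left.
February 1916 has 29 days (1916 is a leap year): 123 − 29 = 94 left.
March 1916 has 31 days: 94 − 31 = 63 left.
April 1916 has 30 days: 63 − 30 = 33 left.
May 1916 has 31 days: 33 − 31 = 2 left.
2 days into June 1916 → June 2, 1916.
Going back 10 months from June 2, 1916:
month 6 − 10 = -4, which is month 8 of year 1915 → August 1915.
Day 2 is valid in August, giving August 2, 1915.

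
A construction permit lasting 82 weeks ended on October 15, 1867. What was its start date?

Subtracting 82 weeks = 574 days from October 15, 1867.
Going back 15 days from October 15, 1867 reaches the end of the previous month; 574 − 15 = 559 left.
September 1867 has 30 days: 559 − 30 = 529 left.
August 1867 has 31 days: 529 − 31 = 498 left.
July 1867 has 31 days: 498 − 31 = 467 left.
June 1867 has 30 days: 467 − 30 = 437 left.
May 1867 has 31 days: 437 − 31 = 406 left.
April 1867 has 30 days: 406 − 30 = 376 left.
March 1867 has 31 days: 376 − 31 = 345 left.
February 1867 has 28 days (1867 is not a leap year): 345 − 28 = 317 left.
January 1867 has 31 days: 317 − 31 = 286 left.
December 1866 has 31 days: 286 − 31 = 255 left.
November 1866 has 30 days: 255 − 30 = 225 left.
October 1866 has 31 days: 225 − 31 = 194 left.
September 1866 has 30 days: 194 − 30 = 164 left.
August 1866 has 31 days: 164 − 31 = 133 left.
July 1866 has 31 days: 133 − 31 = 102 left.
June 1866 has 30 days: 102 − 30 = 72 left.
May 1866 has 31 days: 72 − 31 = 41 left.
April 1866 has 30 days: 41 − 30 = 11 left.
March 1866 has 31 days; 31 − 11 = 20 → March 20, 1866.

March 20, 1866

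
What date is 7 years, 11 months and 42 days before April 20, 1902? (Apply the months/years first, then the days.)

Subtracting 7 years, 11 months and 42 days from April 20, 1902: first the month/year part, then the days.
-7 years → 1895; month 4 − 11 = -7, which is month 5 of year 1894 → May 1894.
Day 20 is valid in May, giving May 20, 1894.
Now subtract 42 days from May 20, 1894.
Going back 20 days from May 20, 1894 reaches the end of the previous month; 42 − 20 = 22 left.
April 1894 has 30 days; 30 − 22 = 8 → April 8, 1894.

April 8, 1894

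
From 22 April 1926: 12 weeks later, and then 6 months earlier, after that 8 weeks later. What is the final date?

March 12, 1926

Advancing 12 weeks (= 84 days) from April 22, 1926:
April has 30 days, so 30 − 22 = 8 days remain after April 22, 1926; 84 − 8 = 76 left.
May 1926 has 31 days: 76 − 31 = 45 left.
June 1926 has 30 days: 45 − 30 = 15 left.
15 days into July 1926 → July 15, 1926.
Counting back 6 months from July 15, 1926:
month 7 − 6 = 1 → January 1926.
Day 15 is valid in January, giving January 15, 1926.
Counting forward 8 weeks (= 56 days) from January 15, 1926:
January has 31 days, so 31 − 15 = 16 days remain after January 15, 1926; 56 − 16 = 40 left.
February 1926 has 28 days (1926 is not a leap year): 40 − 28 = 12 left.
12 days into March 1926 → March 12, 1926.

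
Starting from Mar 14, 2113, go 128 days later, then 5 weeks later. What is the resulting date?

August 24, 2113

Adding 128 days from March 14, 2113:
March has 31 days, so 31 − 14 = 17 days remain after March 14, 2113; 128 − 17 = 111 left.
April 2113 has 30 days: 111 − 30 = 81 left.
May 2113 has 31 days: 81 − 31 = 50 left.
June 2113 has 30 days: 50 − 30 = 20 left.
20 days into July 2113 → July 20, 2113.
Adding 5 weeks (= 35 days) from July 20, 2113:
July has 31 days, so 31 − 20 = 11 days remain after July 20, 2113; 35 − 11 = 24 left.
24 days into August 2113 → August 24, 2113.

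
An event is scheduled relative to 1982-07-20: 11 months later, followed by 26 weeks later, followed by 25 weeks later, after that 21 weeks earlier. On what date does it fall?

Counting forward 11 months from July 20, 1982:
month 7 + 11 = 18, which is month 6 of year 1983 → June 1983.
Day 20 is valid in June, giving June 20, 1983.
Counting forward 26 weeks (= 182 days) from June 20, 1983:
June has 30 days, so 30 − 20 = 10 days remain after June 20, 1983; 182 − 10 = 172 left.
July 1983 has 31 days: 172 − 31 = 141 left.
August 1983 has 31 days: 141 − 31 = 110 left.
September 1983 has 30 days: 110 − 30 = 80 left.
October 1983 has 31 days: 80 − 31 = 49 left.
November 1983 has 30 days: 49 − 30 = 19 left.
19 days into December 1983 → December 19, 1983.
Adding 25 weeks (= 175 days) from December 19, 1983:
December has 31 days, so 31 − 19 = 12 days remain after December 19, 1983; 175 − 12 = 163 left.
January 1984 has 31 days: 163 − 31 = 132 left.
February 1984 has 29 days (1984 is a leap year): 132 − 29 = 103 left.
March 1984 has 31 days: 103 − 31 = 72 left.
April 1984 has 30 days: 72 − 30 = 42 left.
May 1984 has 31 days: 42 − 31 = 11 left.
11 days into June 1984 → June 11, 1984.
Going back 21 weeks (= 147 days) from June 11, 1984:
Going back 11 days from June 11, 1984 reaches the end of the previous month; 147 − 11 = 136 left.
May 1984 has 31 days: 136 − 31 = 105 left.
April 1984 has 30 days: 105 − 30 = 75 left.
March 1984 has 31 days: 75 − 31 = 44 left.
February 1984 has 29 days (1984 is a leap year): 44 − 29 = 15 left.
January 1984 has 31 days; 31 − 15 = 16 → January 16, 1984.

January 16, 1984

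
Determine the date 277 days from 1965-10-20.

July 24, 1966

Counting forward 277 days from October 20, 1965.
October has 31 days, so 31 − 20 = 11 days remain after October 20, 1965; 277 − 11 = 266 left.
November 1965 has 30 days: 266 − 30 = 236 left.
December 1965 has 31 days: 236 − 31 = 205 left.
January 1966 has 31 days: 205 − 31 = 174 left.
February 1966 has 28 days (1966 is not a leap year): 174 − 28 = 146 left.
March 1966 has 31 days: 146 − 31 = 115 left.
April 1966 has 30 days: 115 − 30 = 85 left.
May 1966 has 31 days: 85 − 31 = 54 left.
June 1966 has 30 days: 54 − 30 = 24 left.
24 days into July 1966 → July 24, 1966.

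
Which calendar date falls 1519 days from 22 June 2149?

August 19, 2153

Counting forward 1519 days from June 22, 2149.
June has 30 days, so 30 − 22 = 8 days remain after June 22, 2149; 1519 − 8 = 1511 left.
July 2149 has 31 days: 1511 − 31 = 1480 left.
August 2149 has 31 days: 1480 − 31 = 1449 left.
September 2149 has 30 days: 1449 − 30 = 1419 left.
October 2149 has 31 days: 1419 − 31 = 1388 left.
November 2149 has 30 days: 1388 − 30 = 1358 left.
December 2149 has 31 days: 1358 − 31 = 1327 left.
January 2150 has 31 days: 1327 − 31 = 1296 left.
February 2150 has 28 days (2150 is not a leap year): 1296 − 28 = 1268 left.
March 2150 has 31 days: 1268 − 31 = 1237 left.
April 2150 has 30 days: 1237 − 30 = 1207 left.
May 2150 has 31 days: 1207 − 31 = 1176 left.
June 2150 has 30 days: 1176 − 30 = 1146 left.
July 2150 has 31 days: 1146 − 31 = 1115 left.
August 2150 has 31 days: 1115 − 31 = 1084 left.
September 2150 has 30 days: 1084 − 30 = 1054 left.
October 2150 has 31 days: 1054 − 31 = 1023 left.
November 2150 has 30 days: 1023 − 30 = 993 left.
December 2150 has 31 days: 993 − 31 = 962 left.
January 2151 has 31 days: 962 − 31 = 931 left.
February 2151 has 28 days (2151 is not a leap year): 931 − 28 = 903 left.
March 2151 has 31 days: 903 − 31 = 872 left.
April 2151 has 30 days: 872 − 30 = 842 left.
May 2151 has 31 days: 842 − 31 = 811 left.
June 2151 has 30 days: 811 − 30 = 781 left.
July 2151 has 31 days: 781 − 31 = 750 left.
August 2151 has 31 days: 750 − 31 = 719 left.
September 2151 has 30 days: 719 − 30 = 689 left.
October 2151 has 31 days: 689 − 31 = 658 left.
November 2151 has 30 days: 658 − 30 = 628 left.
December 2151 has 31 days: 628 − 31 = 597 left.
January 2152 has 31 days: 597 − 31 = 566 left.
February 2152 has 29 days (2152 is a leap year): 566 − 29 = 537 left.
March 2152 has 31 days: 537 − 31 = 506 left.
April 2152 has 30 days: 506 − 30 = 476 left.
May 2152 has 31 days: 476 − 31 = 445 left.
June 2152 has 30 days: 445 − 30 = 415 left.
July 2152 has 31 days: 415 − 31 = 384 left.
August 2152 has 31 days: 384 − 31 = 353 left.
September 2152 has 30 days: 353 − 30 = 323 left.
October 2152 has 31 days: 323 − 31 = 292 left.
November 2152 has 30 days: 292 − 30 = 262 left.
December 2152 has 31 days: 262 − 31 = 231 left.
January 2153 has 31 days: 231 − 31 = 200 left.
February 2153 has 28 days (2153 is not a leap year): 200 − 28 = 172 left.
March 2153 has 31 days: 172 − 31 = 141 left.
April 2153 has 30 days: 141 − 30 = 111 left.
May 2153 has 31 days: 111 − 31 = 80 left.
June 2153 has 30 days: 80 − 30 = 50 left.
July 2153 has 31 days: 50 − 31 = 19 left.
19 days into August 2153 → August 19, 2153.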